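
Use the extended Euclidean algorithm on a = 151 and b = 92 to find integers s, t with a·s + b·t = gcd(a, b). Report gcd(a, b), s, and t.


Euclidean algorithm on (151, 92) — divide until remainder is 0:
  151 = 1 · 92 + 59
  92 = 1 · 59 + 33
  59 = 1 · 33 + 26
  33 = 1 · 26 + 7
  26 = 3 · 7 + 5
  7 = 1 · 5 + 2
  5 = 2 · 2 + 1
  2 = 2 · 1 + 0
gcd(151, 92) = 1.
Track Bezout coefficients alongside the remainders: start with r₀ = 151 = a·1 + b·0 (s = 1, t = 0) and r₁ = 92 = a·0 + b·1 (s = 0, t = 1); each new remainder r_{k+1} = r_{k-1} − q_k·r_k inherits s_{k+1} = s_{k-1} − q_k·s_k, t_{k+1} = t_{k-1} − q_k·t_k, so r_k = a·s_k + b·t_k at every step:
  q = 1: r = 59, s = 1 − 1·0 = 1, t = 0 − 1·1 = -1  (check: 151·1 + 92·(-1) = 59)
  q = 1: r = 33, s = 0 − 1·1 = -1, t = 1 − 1·(-1) = 2  (check: 151·(-1) + 92·2 = 33)
  q = 1: r = 26, s = 1 − 1·(-1) = 2, t = -1 − 1·2 = -3  (check: 151·2 + 92·(-3) = 26)
  q = 1: r = 7, s = -1 − 1·2 = -3, t = 2 − 1·(-3) = 5  (check: 151·(-3) + 92·5 = 7)
  q = 3: r = 5, s = 2 − 3·(-3) = 11, t = -3 − 3·5 = -18  (check: 151·11 + 92·(-18) = 5)
  q = 1: r = 2, s = -3 − 1·11 = -14, t = 5 − 1·(-18) = 23  (check: 151·(-14) + 92·23 = 2)
  q = 2: r = 1, s = 11 − 2·(-14) = 39, t = -18 − 2·23 = -64  (check: 151·39 + 92·(-64) = 1)
The row with r = 1 (the gcd) gives the Bezout coefficients s = 39, t = -64.
Result: 151 · (39) + 92 · (-64) = 1.

gcd(151, 92) = 1; s = 39, t = -64 (check: 151·39 + 92·(-64) = 1).


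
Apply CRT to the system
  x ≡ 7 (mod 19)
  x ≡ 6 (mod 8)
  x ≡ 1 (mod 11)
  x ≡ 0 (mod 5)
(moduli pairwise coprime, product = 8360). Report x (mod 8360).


Product of moduli M = 19 · 8 · 11 · 5 = 8360.
Merge one congruence at a time:
  Start: x ≡ 7 (mod 19).
  Combine with x ≡ 6 (mod 8); new modulus lcm = 152.
    Write x = 7 + 19·t and substitute into x ≡ 6 (mod 8): 19·t ≡ 6 − 7 = -1 (mod 8).
    Reduce coefficients mod 8: 3·t ≡ 7 (mod 8).
    The inverse of 3 mod 8 is 3 (since 3·3 = 9 = 1·8 + 1), so t ≡ 3·7 = 21 ≡ 5 (mod 8).
    Then x = 7 + 19·5 = 102, valid modulo lcm(19, 8) = 152: x ≡ 102 (mod 152).
  Combine with x ≡ 1 (mod 11); new modulus lcm = 1672.
    Write x = 102 + 152·t and substitute into x ≡ 1 (mod 11): 152·t ≡ 1 − 102 = -101 (mod 11).
    Reduce coefficients mod 11: 9·t ≡ 9 (mod 11).
    The inverse of 9 mod 11 is 5 (since 9·5 = 45 = 4·11 + 1), so t ≡ 5·9 = 45 ≡ 1 (mod 11).
    Then x = 102 + 152·1 = 254, valid modulo lcm(152, 11) = 1672: x ≡ 254 (mod 1672).
  Combine with x ≡ 0 (mod 5); new modulus lcm = 8360.
    Write x = 254 + 1672·t and substitute into x ≡ 0 (mod 5): 1672·t ≡ 0 − 254 = -254 (mod 5).
    Reduce coefficients mod 5: 2·t ≡ 1 (mod 5).
    The inverse of 2 mod 5 is 3 (since 2·3 = 6 = 1·5 + 1), so t ≡ 3·1 = 3 ≡ 3 (mod 5).
    Then x = 254 + 1672·3 = 5270, valid modulo lcm(1672, 5) = 8360: x ≡ 5270 (mod 8360).
Verify against each original: 5270 mod 19 = 7, 5270 mod 8 = 6, 5270 mod 11 = 1, 5270 mod 5 = 0.

x ≡ 5270 (mod 8360).


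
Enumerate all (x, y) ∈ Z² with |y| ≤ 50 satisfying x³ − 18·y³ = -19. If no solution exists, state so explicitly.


The equation is x³ - 18y³ = -19. For fixed y, x³ = 18·y³ − 19, so a solution requires the RHS to be a perfect cube.
Strategy: iterate y from -50 to 50, compute RHS = 18·y³ − 19, and check whether it is a (positive or negative) perfect cube.
Check small values of y:
  y = 0: RHS = -19 is not a perfect cube.
  y = 1: RHS = -1 = (-1)³ ⇒ x = -1 works.
  y = -1: RHS = -37 is not a perfect cube.
  y = 2: RHS = 125 = (5)³ ⇒ x = 5 works.
  y = -2: RHS = -163 is not a perfect cube.
  y = 3: RHS = 467 is not a perfect cube.
  y = -3: RHS = -505 is not a perfect cube.
Continuing the search up to |y| = 50 finds no further solutions beyond those listed.
Collected solutions: (-1, 1), (5, 2).

Solutions (with |y| ≤ 50): (-1, 1), (5, 2).


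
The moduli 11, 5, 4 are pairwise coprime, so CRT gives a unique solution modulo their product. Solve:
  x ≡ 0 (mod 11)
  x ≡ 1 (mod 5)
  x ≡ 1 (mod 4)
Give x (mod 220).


Moduli 11, 5, 4 are pairwise coprime; by CRT there is a unique solution modulo M = 11 · 5 · 4 = 220.
Solve pairwise, accumulating the modulus:
  Start with x ≡ 0 (mod 11).
  Combine with x ≡ 1 (mod 5): since gcd(11, 5) = 1, we get a unique residue mod 55.
    Write x = 0 + 11·t and substitute into x ≡ 1 (mod 5): 11·t ≡ 1 − 0 = 1 (mod 5).
    Reduce coefficients mod 5: 1·t ≡ 1 (mod 5).
    So t ≡ 1 (mod 5).
    Then x = 0 + 11·1 = 11, valid modulo lcm(11, 5) = 55: x ≡ 11 (mod 55).
  Combine with x ≡ 1 (mod 4): since gcd(55, 4) = 1, we get a unique residue mod 220.
    Write x = 11 + 55·t and substitute into x ≡ 1 (mod 4): 55·t ≡ 1 − 11 = -10 (mod 4).
    Reduce coefficients mod 4: 3·t ≡ 2 (mod 4).
    The inverse of 3 mod 4 is 3 (since 3·3 = 9 = 2·4 + 1), so t ≡ 3·2 = 6 ≡ 2 (mod 4).
    Then x = 11 + 55·2 = 121, valid modulo lcm(55, 4) = 220: x ≡ 121 (mod 220).
Verify: 121 mod 11 = 0 ✓, 121 mod 5 = 1 ✓, 121 mod 4 = 1 ✓.

x ≡ 121 (mod 220).


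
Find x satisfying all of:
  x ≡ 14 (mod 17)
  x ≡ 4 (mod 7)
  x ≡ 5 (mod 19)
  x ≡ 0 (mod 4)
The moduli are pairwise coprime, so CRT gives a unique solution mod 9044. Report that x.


Product of moduli M = 17 · 7 · 19 · 4 = 9044.
Merge one congruence at a time:
  Start: x ≡ 14 (mod 17).
  Combine with x ≡ 4 (mod 7); new modulus lcm = 119.
    Write x = 14 + 17·t and substitute into x ≡ 4 (mod 7): 17·t ≡ 4 − 14 = -10 (mod 7).
    Reduce coefficients mod 7: 3·t ≡ 4 (mod 7).
    The inverse of 3 mod 7 is 5 (since 3·5 = 15 = 2·7 + 1), so t ≡ 5·4 = 20 ≡ 6 (mod 7).
    Then x = 14 + 17·6 = 116, valid modulo lcm(17, 7) = 119: x ≡ 116 (mod 119).
  Combine with x ≡ 5 (mod 19); new modulus lcm = 2261.
    Write x = 116 + 119·t and substitute into x ≡ 5 (mod 19): 119·t ≡ 5 − 116 = -111 (mod 19).
    Reduce coefficients mod 19: 5·t ≡ 3 (mod 19).
    The inverse of 5 mod 19 is 4 (since 5·4 = 20 = 1·19 + 1), so t ≡ 4·3 = 12 ≡ 12 (mod 19).
    Then x = 116 + 119·12 = 1544, valid modulo lcm(119, 19) = 2261: x ≡ 1544 (mod 2261).
  Combine with x ≡ 0 (mod 4); new modulus lcm = 9044.
    Write x = 1544 + 2261·t and substitute into x ≡ 0 (mod 4): 2261·t ≡ 0 − 1544 = -1544 (mod 4).
    Reduce coefficients mod 4: 1·t ≡ 0 (mod 4).
    So t ≡ 0 (mod 4).
    Then x = 1544 + 2261·0 = 1544, valid modulo lcm(2261, 4) = 9044: x ≡ 1544 (mod 9044).
Verify against each original: 1544 mod 17 = 14, 1544 mod 7 = 4, 1544 mod 19 = 5, 1544 mod 4 = 0.

x ≡ 1544 (mod 9044).


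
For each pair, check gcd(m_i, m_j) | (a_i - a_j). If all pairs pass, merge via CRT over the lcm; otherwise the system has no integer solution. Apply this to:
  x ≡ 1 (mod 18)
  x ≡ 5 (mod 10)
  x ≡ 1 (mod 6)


Moduli 18, 10, 6 are not pairwise coprime, so CRT works modulo lcm(m_i) when all pairwise compatibility conditions hold.
Pairwise compatibility: gcd(m_i, m_j) must divide a_i - a_j for every pair.
Merge one congruence at a time:
  Start: x ≡ 1 (mod 18).
  Combine with x ≡ 5 (mod 10): gcd(18, 10) = 2; 5 - 1 = 4, which IS divisible by 2, so compatible.
    Write x = 1 + 18·t and substitute into x ≡ 5 (mod 10): 18·t ≡ 5 − 1 = 4 (mod 10).
    Divide the congruence (and modulus) by g = 2: 9·t ≡ 2 (mod 5).
    Reduce coefficients mod 5: 4·t ≡ 2 (mod 5).
    The inverse of 4 mod 5 is 4 (since 4·4 = 16 = 3·5 + 1), so t ≡ 4·2 = 8 ≡ 3 (mod 5).
    Then x = 1 + 18·3 = 55, valid modulo lcm(18, 10) = 90: x ≡ 55 (mod 90).
  Combine with x ≡ 1 (mod 6): gcd(90, 6) = 6; 1 - 55 = -54, which IS divisible by 6, so compatible.
    Write x = 55 + 90·t and substitute into x ≡ 1 (mod 6): 90·t ≡ 1 − 55 = -54 (mod 6).
    Divide the congruence (and modulus) by g = 6: 15·t ≡ -9 (mod 1).
    Modulo 1 every t works; take t = 0.
    Then x = 55 + 90·0 = 55, valid modulo lcm(90, 6) = 90: x ≡ 55 (mod 90).
Verify: 55 mod 18 = 1, 55 mod 10 = 5, 55 mod 6 = 1.

x ≡ 55 (mod 90).


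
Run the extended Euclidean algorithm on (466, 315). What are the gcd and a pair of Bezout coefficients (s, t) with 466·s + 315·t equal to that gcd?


Euclidean algorithm on (466, 315) — divide until remainder is 0:
  466 = 1 · 315 + 151
  315 = 2 · 151 + 13
  151 = 11 · 13 + 8
  13 = 1 · 8 + 5
  8 = 1 · 5 + 3
  5 = 1 · 3 + 2
  3 = 1 · 2 + 1
  2 = 2 · 1 + 0
gcd(466, 315) = 1.
Track Bezout coefficients alongside the remainders: start with r₀ = 466 = a·1 + b·0 (s = 1, t = 0) and r₁ = 315 = a·0 + b·1 (s = 0, t = 1); each new remainder r_{k+1} = r_{k-1} − q_k·r_k inherits s_{k+1} = s_{k-1} − q_k·s_k, t_{k+1} = t_{k-1} − q_k·t_k, so r_k = a·s_k + b·t_k at every step:
  q = 1: r = 151, s = 1 − 1·0 = 1, t = 0 − 1·1 = -1  (check: 466·1 + 315·(-1) = 151)
  q = 2: r = 13, s = 0 − 2·1 = -2, t = 1 − 2·(-1) = 3  (check: 466·(-2) + 315·3 = 13)
  q = 11: r = 8, s = 1 − 11·(-2) = 23, t = -1 − 11·3 = -34  (check: 466·23 + 315·(-34) = 8)
  q = 1: r = 5, s = -2 − 1·23 = -25, t = 3 − 1·(-34) = 37  (check: 466·(-25) + 315·37 = 5)
  q = 1: r = 3, s = 23 − 1·(-25) = 48, t = -34 − 1·37 = -71  (check: 466·48 + 315·(-71) = 3)
  q = 1: r = 2, s = -25 − 1·48 = -73, t = 37 − 1·(-71) = 108  (check: 466·(-73) + 315·108 = 2)
  q = 1: r = 1, s = 48 − 1·(-73) = 121, t = -71 − 1·108 = -179  (check: 466·121 + 315·(-179) = 1)
The row with r = 1 (the gcd) gives the Bezout coefficients s = 121, t = -179.
Result: 466 · (121) + 315 · (-179) = 1.

gcd(466, 315) = 1; s = 121, t = -179 (check: 466·121 + 315·(-179) = 1).


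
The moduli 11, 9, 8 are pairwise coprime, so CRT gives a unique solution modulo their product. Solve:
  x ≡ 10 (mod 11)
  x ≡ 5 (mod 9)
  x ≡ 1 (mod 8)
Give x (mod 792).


Moduli 11, 9, 8 are pairwise coprime; by CRT there is a unique solution modulo M = 11 · 9 · 8 = 792.
Solve pairwise, accumulating the modulus:
  Start with x ≡ 10 (mod 11).
  Combine with x ≡ 5 (mod 9): since gcd(11, 9) = 1, we get a unique residue mod 99.
    Write x = 10 + 11·t and substitute into x ≡ 5 (mod 9): 11·t ≡ 5 − 10 = -5 (mod 9).
    Reduce coefficients mod 9: 2·t ≡ 4 (mod 9).
    The inverse of 2 mod 9 is 5 (since 2·5 = 10 = 1·9 + 1), so t ≡ 5·4 = 20 ≡ 2 (mod 9).
    Then x = 10 + 11·2 = 32, valid modulo lcm(11, 9) = 99: x ≡ 32 (mod 99).
  Combine with x ≡ 1 (mod 8): since gcd(99, 8) = 1, we get a unique residue mod 792.
    Write x = 32 + 99·t and substitute into x ≡ 1 (mod 8): 99·t ≡ 1 − 32 = -31 (mod 8).
    Reduce coefficients mod 8: 3·t ≡ 1 (mod 8).
    The inverse of 3 mod 8 is 3 (since 3·3 = 9 = 1·8 + 1), so t ≡ 3·1 = 3 ≡ 3 (mod 8).
    Then x = 32 + 99·3 = 329, valid modulo lcm(99, 8) = 792: x ≡ 329 (mod 792).
Verify: 329 mod 11 = 10 ✓, 329 mod 9 = 5 ✓, 329 mod 8 = 1 ✓.

x ≡ 329 (mod 792).


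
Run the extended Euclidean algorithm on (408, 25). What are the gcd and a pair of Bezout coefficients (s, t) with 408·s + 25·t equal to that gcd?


Euclidean algorithm on (408, 25) — divide until remainder is 0:
  408 = 16 · 25 + 8
  25 = 3 · 8 + 1
  8 = 8 · 1 + 0
gcd(408, 25) = 1.
Track Bezout coefficients alongside the remainders: start with r₀ = 408 = a·1 + b·0 (s = 1, t = 0) and r₁ = 25 = a·0 + b·1 (s = 0, t = 1); each new remainder r_{k+1} = r_{k-1} − q_k·r_k inherits s_{k+1} = s_{k-1} − q_k·s_k, t_{k+1} = t_{k-1} − q_k·t_k, so r_k = a·s_k + b·t_k at every step:
  q = 16: r = 8, s = 1 − 16·0 = 1, t = 0 − 16·1 = -16  (check: 408·1 + 25·(-16) = 8)
  q = 3: r = 1, s = 0 − 3·1 = -3, t = 1 − 3·(-16) = 49  (check: 408·(-3) + 25·49 = 1)
The row with r = 1 (the gcd) gives the Bezout coefficients s = -3, t = 49.
Result: 408 · (-3) + 25 · (49) = 1.

gcd(408, 25) = 1; s = -3, t = 49 (check: 408·(-3) + 25·49 = 1).


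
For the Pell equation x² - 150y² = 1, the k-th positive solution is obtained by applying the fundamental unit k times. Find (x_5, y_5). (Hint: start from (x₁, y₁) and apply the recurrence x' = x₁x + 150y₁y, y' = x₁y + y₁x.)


Step 1: Find the fundamental solution (x₁, y₁) of x² - 150y² = 1.
  Expand √150 as a continued fraction. a₀ = ⌊√150⌋ = 12; iterate m_{k+1} = d_k·a_k − m_k, d_{k+1} = (150 − m_{k+1}²)/d_k, a_{k+1} = ⌊(a₀ + m_{k+1})/d_{k+1}⌋ (starting m₀ = 0, d₀ = 1), with convergents p_k = a_k·p_{k-1} + p_{k-2}, q_k = a_k·q_{k-1} + q_{k-2} (p₋₁ = 1, q₋₁ = 0):
  k = 0: a₀ = 12; p₀/q₀ = 12/1; p₀² − 150·q₀² = 144 − 150 = -6.
  k = 1: m = 12, d = 6, a = ⌊(12 + 12)/6⌋ = 4; p/q = (4·12 + 1)/(4·1 + 0) = 49/4; p² − 150·q² = 2401 − 2400 = 1.
  The first convergent with p² − 150·q² = 1 gives the fundamental solution (x₁, y₁) = (49, 4).
Step 2: Apply the recurrence (x_{n+1}, y_{n+1}) = (x₁x_n + 150y₁y_n, x₁y_n + y₁x_n) repeatedly.
  From (x_1, y_1) = (49, 4): x_2 = 49·49 + 150·4·4 = 4801; y_2 = 49·4 + 4·49 = 392.
  From (x_2, y_2) = (4801, 392): x_3 = 49·4801 + 150·4·392 = 470449; y_3 = 49·392 + 4·4801 = 38412.
  From (x_3, y_3) = (470449, 38412): x_4 = 49·470449 + 150·4·38412 = 46099201; y_4 = 49·38412 + 4·470449 = 3763984.
  From (x_4, y_4) = (46099201, 3763984): x_5 = 49·46099201 + 150·4·3763984 = 4517251249; y_5 = 49·3763984 + 4·46099201 = 368832020.
Step 3: Verify x_5² - 150·y_5² = 20405558846592060001 - 20405558846592060000 = 1 (should be 1). ✓

(x_1, y_1) = (49, 4); (x_5, y_5) = (4517251249, 368832020).


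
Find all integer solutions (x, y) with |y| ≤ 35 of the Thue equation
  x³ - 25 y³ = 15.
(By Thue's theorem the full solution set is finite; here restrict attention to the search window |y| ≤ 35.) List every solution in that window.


The equation is x³ - 25y³ = 15. For fixed y, x³ = 25·y³ + 15, so a solution requires the RHS to be a perfect cube.
Strategy: iterate y from -35 to 35, compute RHS = 25·y³ + 15, and check whether it is a (positive or negative) perfect cube.
Check small values of y:
  y = 0: RHS = 15 is not a perfect cube.
  y = 1: RHS = 40 is not a perfect cube.
  y = -1: RHS = -10 is not a perfect cube.
  y = 2: RHS = 215 is not a perfect cube.
  y = -2: RHS = -185 is not a perfect cube.
  y = 3: RHS = 690 is not a perfect cube.
  y = -3: RHS = -660 is not a perfect cube.
Continuing the search up to |y| = 35 finds no solutions either.
No (x, y) in the scanned range satisfies the equation.

No integer solutions with |y| ≤ 35.


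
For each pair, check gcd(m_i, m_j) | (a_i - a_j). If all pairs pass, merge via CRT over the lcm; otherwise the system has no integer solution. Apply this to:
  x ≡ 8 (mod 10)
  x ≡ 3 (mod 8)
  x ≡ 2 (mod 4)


Moduli 10, 8, 4 are not pairwise coprime, so CRT works modulo lcm(m_i) when all pairwise compatibility conditions hold.
Pairwise compatibility: gcd(m_i, m_j) must divide a_i - a_j for every pair.
Merge one congruence at a time:
  Start: x ≡ 8 (mod 10).
  Combine with x ≡ 3 (mod 8): gcd(10, 8) = 2, and 3 - 8 = -5 is NOT divisible by 2.
    ⇒ system is inconsistent (no integer solution).

No solution (the system is inconsistent).


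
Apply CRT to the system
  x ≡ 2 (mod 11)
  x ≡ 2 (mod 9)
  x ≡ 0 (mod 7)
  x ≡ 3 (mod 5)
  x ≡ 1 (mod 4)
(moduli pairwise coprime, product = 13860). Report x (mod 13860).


Product of moduli M = 11 · 9 · 7 · 5 · 4 = 13860.
Merge one congruence at a time:
  Start: x ≡ 2 (mod 11).
  Combine with x ≡ 2 (mod 9); new modulus lcm = 99.
    Write x = 2 + 11·t and substitute into x ≡ 2 (mod 9): 11·t ≡ 2 − 2 = 0 (mod 9).
    Reduce coefficients mod 9: 2·t ≡ 0 (mod 9).
    The inverse of 2 mod 9 is 5 (since 2·5 = 10 = 1·9 + 1), so t ≡ 5·0 = 0 ≡ 0 (mod 9).
    Then x = 2 + 11·0 = 2, valid modulo lcm(11, 9) = 99: x ≡ 2 (mod 99).
  Combine with x ≡ 0 (mod 7); new modulus lcm = 693.
    Write x = 2 + 99·t and substitute into x ≡ 0 (mod 7): 99·t ≡ 0 − 2 = -2 (mod 7).
    Reduce coefficients mod 7: 1·t ≡ 5 (mod 7).
    So t ≡ 5 (mod 7).
    Then x = 2 + 99·5 = 497, valid modulo lcm(99, 7) = 693: x ≡ 497 (mod 693).
  Combine with x ≡ 3 (mod 5); new modulus lcm = 3465.
    Write x = 497 + 693·t and substitute into x ≡ 3 (mod 5): 693·t ≡ 3 − 497 = -494 (mod 5).
    Reduce coefficients mod 5: 3·t ≡ 1 (mod 5).
    The inverse of 3 mod 5 is 2 (since 3·2 = 6 = 1·5 + 1), so t ≡ 2·1 = 2 ≡ 2 (mod 5).
    Then x = 497 + 693·2 = 1883, valid modulo lcm(693, 5) = 3465: x ≡ 1883 (mod 3465).
  Combine with x ≡ 1 (mod 4); new modulus lcm = 13860.
    Write x = 1883 + 3465·t and substitute into x ≡ 1 (mod 4): 3465·t ≡ 1 − 1883 = -1882 (mod 4).
    Reduce coefficients mod 4: 1·t ≡ 2 (mod 4).
    So t ≡ 2 (mod 4).
    Then x = 1883 + 3465·2 = 8813, valid modulo lcm(3465, 4) = 13860: x ≡ 8813 (mod 13860).
Verify against each original: 8813 mod 11 = 2, 8813 mod 9 = 2, 8813 mod 7 = 0, 8813 mod 5 = 3, 8813 mod 4 = 1.

x ≡ 8813 (mod 13860).


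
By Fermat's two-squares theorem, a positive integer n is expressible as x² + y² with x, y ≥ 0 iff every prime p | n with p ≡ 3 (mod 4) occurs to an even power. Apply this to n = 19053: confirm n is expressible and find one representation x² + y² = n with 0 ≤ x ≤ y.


Step 1: Factor n = 19053 = 3^2 · 29 · 73.
Step 2: Check the mod-4 condition on each prime factor: 3 ≡ 3 (mod 4), exponent 2 (must be even); 29 ≡ 1 (mod 4), exponent 1; 73 ≡ 1 (mod 4), exponent 1.
All primes ≡ 3 (mod 4) appear to even exponent (or don't appear), so by the two-squares theorem n IS expressible as a sum of two squares.
Step 3: Build a representation. Group n = k² · m with k = 3 and m = 29 · 73 = 2117 (a product of primes ≡ 1 (mod 4)); a representation of m scales to one of n via (k·x)² + (k·y)² = k²(x² + y²). Each prime p ≡ 1 (mod 4) is itself a sum of two squares; find a² by testing p − a² for a perfect square:
  29: 29 − 1² = 28, 29 − 2² = 25 = 5² ⇒ 29 = 2² + 5².
  73: 73 − 1² = 72, 73 − 2² = 69, 73 − 3² = 64 = 8² ⇒ 73 = 3² + 8².
  Combine using the Brahmagupta–Fibonacci identity (a² + b²)(c² + d²) = (ac − bd)² + (ad + bc)² = (ac + bd)² + (ad − bc)²:
  29 · 73 = 2117: from (2² + 5²)(3² + 8²), take (2·3 − 5·8, 2·8 + 5·3) = (6 − 40, 16 + 15) = (-34, 31); dropping signs (only squares matter) gives (34, 31); check 34² + 31² = 1156 + 961 = 2117 ✓.
  Scale by k = 3: (3·34, 3·31) = (102, 93).
Step 4: Order so x ≤ y and verify: 93² + 102² = 8649 + 10404 = 19053 = n. ✓

n = 19053 = 93² + 102² (one valid representation with x ≤ y).


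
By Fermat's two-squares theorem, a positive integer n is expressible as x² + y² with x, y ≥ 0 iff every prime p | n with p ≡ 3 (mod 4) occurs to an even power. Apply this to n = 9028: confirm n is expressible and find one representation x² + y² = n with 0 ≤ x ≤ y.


Step 1: Factor n = 9028 = 2^2 · 37 · 61.
Step 2: Check the mod-4 condition on each prime factor: 2 = 2 (special); 37 ≡ 1 (mod 4), exponent 1; 61 ≡ 1 (mod 4), exponent 1.
All primes ≡ 3 (mod 4) appear to even exponent (or don't appear), so by the two-squares theorem n IS expressible as a sum of two squares.
Step 3: Build a representation. Group n = k² · m with k = 2 and m = 37 · 61 = 2257 (a product of primes ≡ 1 (mod 4)); a representation of m scales to one of n via (k·x)² + (k·y)² = k²(x² + y²). Each prime p ≡ 1 (mod 4) is itself a sum of two squares; find a² by testing p − a² for a perfect square:
  37: 37 − 1² = 36 = 6² ⇒ 37 = 1² + 6².
  61: 61 − 1² = 60, 61 − 2² = 57, 61 − 3² = 52, 61 − 4² = 45, 61 − 5² = 36 = 6² ⇒ 61 = 5² + 6².
  Combine using the Brahmagupta–Fibonacci identity (a² + b²)(c² + d²) = (ac − bd)² + (ad + bc)² = (ac + bd)² + (ad − bc)²:
  37 · 61 = 2257: from (1² + 6²)(5² + 6²), take (1·5 − 6·6, 1·6 + 6·5) = (5 − 36, 6 + 30) = (-31, 36); dropping signs (only squares matter) gives (31, 36); check 31² + 36² = 961 + 1296 = 2257 ✓.
  Scale by k = 2: (2·31, 2·36) = (62, 72).
Step 4: Order so x ≤ y and verify: 62² + 72² = 3844 + 5184 = 9028 = n. ✓

n = 9028 = 62² + 72² (one valid representation with x ≤ y).


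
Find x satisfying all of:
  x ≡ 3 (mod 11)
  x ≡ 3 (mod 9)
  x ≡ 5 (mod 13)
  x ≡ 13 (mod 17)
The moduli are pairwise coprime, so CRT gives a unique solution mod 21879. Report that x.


Product of moduli M = 11 · 9 · 13 · 17 = 21879.
Merge one congruence at a time:
  Start: x ≡ 3 (mod 11).
  Combine with x ≡ 3 (mod 9); new modulus lcm = 99.
    Write x = 3 + 11·t and substitute into x ≡ 3 (mod 9): 11·t ≡ 3 − 3 = 0 (mod 9).
    Reduce coefficients mod 9: 2·t ≡ 0 (mod 9).
    The inverse of 2 mod 9 is 5 (since 2·5 = 10 = 1·9 + 1), so t ≡ 5·0 = 0 ≡ 0 (mod 9).
    Then x = 3 + 11·0 = 3, valid modulo lcm(11, 9) = 99: x ≡ 3 (mod 99).
  Combine with x ≡ 5 (mod 13); new modulus lcm = 1287.
    Write x = 3 + 99·t and substitute into x ≡ 5 (mod 13): 99·t ≡ 5 − 3 = 2 (mod 13).
    Reduce coefficients mod 13: 8·t ≡ 2 (mod 13).
    The inverse of 8 mod 13 is 5 (since 8·5 = 40 = 3·13 + 1), so t ≡ 5·2 = 10 ≡ 10 (mod 13).
    Then x = 3 + 99·10 = 993, valid modulo lcm(99, 13) = 1287: x ≡ 993 (mod 1287).
  Combine with x ≡ 13 (mod 17); new modulus lcm = 21879.
    Write x = 993 + 1287·t and substitute into x ≡ 13 (mod 17): 1287·t ≡ 13 − 993 = -980 (mod 17).
    Reduce coefficients mod 17: 12·t ≡ 6 (mod 17).
    The inverse of 12 mod 17 is 10 (since 12·10 = 120 = 7·17 + 1), so t ≡ 10·6 = 60 ≡ 9 (mod 17).
    Then x = 993 + 1287·9 = 12576, valid modulo lcm(1287, 17) = 21879: x ≡ 12576 (mod 21879).
Verify against each original: 12576 mod 11 = 3, 12576 mod 9 = 3, 12576 mod 13 = 5, 12576 mod 17 = 13.

x ≡ 12576 (mod 21879).


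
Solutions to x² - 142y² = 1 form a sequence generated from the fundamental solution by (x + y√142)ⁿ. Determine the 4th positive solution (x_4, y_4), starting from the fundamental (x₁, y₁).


Step 1: Find the fundamental solution (x₁, y₁) of x² - 142y² = 1.
  Expand √142 as a continued fraction. a₀ = ⌊√142⌋ = 11; iterate m_{k+1} = d_k·a_k − m_k, d_{k+1} = (142 − m_{k+1}²)/d_k, a_{k+1} = ⌊(a₀ + m_{k+1})/d_{k+1}⌋ (starting m₀ = 0, d₀ = 1), with convergents p_k = a_k·p_{k-1} + p_{k-2}, q_k = a_k·q_{k-1} + q_{k-2} (p₋₁ = 1, q₋₁ = 0):
  k = 0: a₀ = 11; p₀/q₀ = 11/1; p₀² − 142·q₀² = 121 − 142 = -21.
  k = 1: m = 11, d = 21, a = ⌊(11 + 11)/21⌋ = 1; p/q = (1·11 + 1)/(1·1 + 0) = 12/1; p² − 142·q² = 144 − 142 = 2.
  k = 2: m = 10, d = 2, a = ⌊(11 + 10)/2⌋ = 10; p/q = (10·12 + 11)/(10·1 + 1) = 131/11; p² − 142·q² = 17161 − 17182 = -21.
  k = 3: m = 10, d = 21, a = ⌊(11 + 10)/21⌋ = 1; p/q = (1·131 + 12)/(1·11 + 1) = 143/12; p² − 142·q² = 20449 − 20448 = 1.
  The first convergent with p² − 142·q² = 1 gives the fundamental solution (x₁, y₁) = (143, 12).
Step 2: Apply the recurrence (x_{n+1}, y_{n+1}) = (x₁x_n + 142y₁y_n, x₁y_n + y₁x_n) repeatedly.
  From (x_1, y_1) = (143, 12): x_2 = 143·143 + 142·12·12 = 40897; y_2 = 143·12 + 12·143 = 3432.
  From (x_2, y_2) = (40897, 3432): x_3 = 143·40897 + 142·12·3432 = 11696399; y_3 = 143·3432 + 12·40897 = 981540.
  From (x_3, y_3) = (11696399, 981540): x_4 = 143·11696399 + 142·12·981540 = 3345129217; y_4 = 143·981540 + 12·11696399 = 280717008.
Step 3: Verify x_4² - 142·y_4² = 11189889478427033089 - 11189889478427033088 = 1 (should be 1). ✓

(x_1, y_1) = (143, 12); (x_4, y_4) = (3345129217, 280717008).


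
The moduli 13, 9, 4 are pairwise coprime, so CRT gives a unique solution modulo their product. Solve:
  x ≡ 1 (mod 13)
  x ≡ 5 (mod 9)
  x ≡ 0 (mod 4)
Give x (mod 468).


Moduli 13, 9, 4 are pairwise coprime; by CRT there is a unique solution modulo M = 13 · 9 · 4 = 468.
Solve pairwise, accumulating the modulus:
  Start with x ≡ 1 (mod 13).
  Combine with x ≡ 5 (mod 9): since gcd(13, 9) = 1, we get a unique residue mod 117.
    Write x = 1 + 13·t and substitute into x ≡ 5 (mod 9): 13·t ≡ 5 − 1 = 4 (mod 9).
    Reduce coefficients mod 9: 4·t ≡ 4 (mod 9).
    The inverse of 4 mod 9 is 7 (since 4·7 = 28 = 3·9 + 1), so t ≡ 7·4 = 28 ≡ 1 (mod 9).
    Then x = 1 + 13·1 = 14, valid modulo lcm(13, 9) = 117: x ≡ 14 (mod 117).
  Combine with x ≡ 0 (mod 4): since gcd(117, 4) = 1, we get a unique residue mod 468.
    Write x = 14 + 117·t and substitute into x ≡ 0 (mod 4): 117·t ≡ 0 − 14 = -14 (mod 4).
    Reduce coefficients mod 4: 1·t ≡ 2 (mod 4).
    So t ≡ 2 (mod 4).
    Then x = 14 + 117·2 = 248, valid modulo lcm(117, 4) = 468: x ≡ 248 (mod 468).
Verify: 248 mod 13 = 1 ✓, 248 mod 9 = 5 ✓, 248 mod 4 = 0 ✓.

x ≡ 248 (mod 468).


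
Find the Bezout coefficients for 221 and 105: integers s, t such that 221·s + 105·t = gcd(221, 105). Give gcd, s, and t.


Euclidean algorithm on (221, 105) — divide until remainder is 0:
  221 = 2 · 105 + 11
  105 = 9 · 11 + 6
  11 = 1 · 6 + 5
  6 = 1 · 5 + 1
  5 = 5 · 1 + 0
gcd(221, 105) = 1.
Track Bezout coefficients alongside the remainders: start with r₀ = 221 = a·1 + b·0 (s = 1, t = 0) and r₁ = 105 = a·0 + b·1 (s = 0, t = 1); each new remainder r_{k+1} = r_{k-1} − q_k·r_k inherits s_{k+1} = s_{k-1} − q_k·s_k, t_{k+1} = t_{k-1} − q_k·t_k, so r_k = a·s_k + b·t_k at every step:
  q = 2: r = 11, s = 1 − 2·0 = 1, t = 0 − 2·1 = -2  (check: 221·1 + 105·(-2) = 11)
  q = 9: r = 6, s = 0 − 9·1 = -9, t = 1 − 9·(-2) = 19  (check: 221·(-9) + 105·19 = 6)
  q = 1: r = 5, s = 1 − 1·(-9) = 10, t = -2 − 1·19 = -21  (check: 221·10 + 105·(-21) = 5)
  q = 1: r = 1, s = -9 − 1·10 = -19, t = 19 − 1·(-21) = 40  (check: 221·(-19) + 105·40 = 1)
The row with r = 1 (the gcd) gives the Bezout coefficients s = -19, t = 40.
Result: 221 · (-19) + 105 · (40) = 1.

gcd(221, 105) = 1; s = -19, t = 40 (check: 221·(-19) + 105·40 = 1).


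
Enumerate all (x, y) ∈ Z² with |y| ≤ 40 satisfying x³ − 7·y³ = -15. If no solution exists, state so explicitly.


The equation is x³ - 7y³ = -15. For fixed y, x³ = 7·y³ − 15, so a solution requires the RHS to be a perfect cube.
Strategy: iterate y from -40 to 40, compute RHS = 7·y³ − 15, and check whether it is a (positive or negative) perfect cube.
Check small values of y:
  y = 0: RHS = -15 is not a perfect cube.
  y = 1: RHS = -8 = (-2)³ ⇒ x = -2 works.
  y = -1: RHS = -22 is not a perfect cube.
  y = 2: RHS = 41 is not a perfect cube.
  y = -2: RHS = -71 is not a perfect cube.
  y = 3: RHS = 174 is not a perfect cube.
  y = -3: RHS = -204 is not a perfect cube.
Continuing, at y = -23: RHS = -85184 = (-44)³ ⇒ x = -44 works.
Searching the remaining y in |y| ≤ 40 finds no further solutions.
Collected solutions: (-2, 1), (-44, -23).

Solutions (with |y| ≤ 40): (-2, 1), (-44, -23).


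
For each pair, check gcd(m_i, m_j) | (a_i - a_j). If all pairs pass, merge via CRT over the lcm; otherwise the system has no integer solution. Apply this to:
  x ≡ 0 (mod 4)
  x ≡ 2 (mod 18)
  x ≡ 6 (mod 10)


Moduli 4, 18, 10 are not pairwise coprime, so CRT works modulo lcm(m_i) when all pairwise compatibility conditions hold.
Pairwise compatibility: gcd(m_i, m_j) must divide a_i - a_j for every pair.
Merge one congruence at a time:
  Start: x ≡ 0 (mod 4).
  Combine with x ≡ 2 (mod 18): gcd(4, 18) = 2; 2 - 0 = 2, which IS divisible by 2, so compatible.
    Write x = 0 + 4·t and substitute into x ≡ 2 (mod 18): 4·t ≡ 2 − 0 = 2 (mod 18).
    Divide the congruence (and modulus) by g = 2: 2·t ≡ 1 (mod 9).
    The inverse of 2 mod 9 is 5 (since 2·5 = 10 = 1·9 + 1), so t ≡ 5·1 = 5 ≡ 5 (mod 9).
    Then x = 0 + 4·5 = 20, valid modulo lcm(4, 18) = 36: x ≡ 20 (mod 36).
  Combine with x ≡ 6 (mod 10): gcd(36, 10) = 2; 6 - 20 = -14, which IS divisible by 2, so compatible.
    Write x = 20 + 36·t and substitute into x ≡ 6 (mod 10): 36·t ≡ 6 − 20 = -14 (mod 10).
    Divide the congruence (and modulus) by g = 2: 18·t ≡ -7 (mod 5).
    Reduce coefficients mod 5: 3·t ≡ 3 (mod 5).
    The inverse of 3 mod 5 is 2 (since 3·2 = 6 = 1·5 + 1), so t ≡ 2·3 = 6 ≡ 1 (mod 5).
    Then x = 20 + 36·1 = 56, valid modulo lcm(36, 10) = 180: x ≡ 56 (mod 180).
Verify: 56 mod 4 = 0, 56 mod 18 = 2, 56 mod 10 = 6.

x ≡ 56 (mod 180).


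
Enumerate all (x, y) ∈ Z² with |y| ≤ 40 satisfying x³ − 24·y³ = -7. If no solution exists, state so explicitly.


The equation is x³ - 24y³ = -7. For fixed y, x³ = 24·y³ − 7, so a solution requires the RHS to be a perfect cube.
Strategy: iterate y from -40 to 40, compute RHS = 24·y³ − 7, and check whether it is a (positive or negative) perfect cube.
Check small values of y:
  y = 0: RHS = -7 is not a perfect cube.
  y = 1: RHS = 17 is not a perfect cube.
  y = -1: RHS = -31 is not a perfect cube.
  y = 2: RHS = 185 is not a perfect cube.
  y = -2: RHS = -199 is not a perfect cube.
  y = 3: RHS = 641 is not a perfect cube.
  y = -3: RHS = -655 is not a perfect cube.
Continuing the search up to |y| = 40 finds no solutions either.
No (x, y) in the scanned range satisfies the equation.

No integer solutions with |y| ≤ 40.


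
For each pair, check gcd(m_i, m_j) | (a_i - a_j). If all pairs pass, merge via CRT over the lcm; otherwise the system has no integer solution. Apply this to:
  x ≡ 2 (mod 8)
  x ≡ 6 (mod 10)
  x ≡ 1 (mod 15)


Moduli 8, 10, 15 are not pairwise coprime, so CRT works modulo lcm(m_i) when all pairwise compatibility conditions hold.
Pairwise compatibility: gcd(m_i, m_j) must divide a_i - a_j for every pair.
Merge one congruence at a time:
  Start: x ≡ 2 (mod 8).
  Combine with x ≡ 6 (mod 10): gcd(8, 10) = 2; 6 - 2 = 4, which IS divisible by 2, so compatible.
    Write x = 2 + 8·t and substitute into x ≡ 6 (mod 10): 8·t ≡ 6 − 2 = 4 (mod 10).
    Divide the congruence (and modulus) by g = 2: 4·t ≡ 2 (mod 5).
    The inverse of 4 mod 5 is 4 (since 4·4 = 16 = 3·5 + 1), so t ≡ 4·2 = 8 ≡ 3 (mod 5).
    Then x = 2 + 8·3 = 26, valid modulo lcm(8, 10) = 40: x ≡ 26 (mod 40).
  Combine with x ≡ 1 (mod 15): gcd(40, 15) = 5; 1 - 26 = -25, which IS divisible by 5, so compatible.
    Write x = 26 + 40·t and substitute into x ≡ 1 (mod 15): 40·t ≡ 1 − 26 = -25 (mod 15).
    Divide the congruence (and modulus) by g = 5: 8·t ≡ -5 (mod 3).
    Reduce coefficients mod 3: 2·t ≡ 1 (mod 3).
    The inverse of 2 mod 3 is 2 (since 2·2 = 4 = 1·3 + 1), so t ≡ 2·1 = 2 ≡ 2 (mod 3).
    Then x = 26 + 40·2 = 106, valid modulo lcm(40, 15) = 120: x ≡ 106 (mod 120).
Verify: 106 mod 8 = 2, 106 mod 10 = 6, 106 mod 15 = 1.

x ≡ 106 (mod 120).


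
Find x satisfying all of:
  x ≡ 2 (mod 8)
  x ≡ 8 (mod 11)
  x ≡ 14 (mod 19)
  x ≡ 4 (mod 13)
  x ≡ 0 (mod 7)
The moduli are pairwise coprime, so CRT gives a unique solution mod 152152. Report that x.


Product of moduli M = 8 · 11 · 19 · 13 · 7 = 152152.
Merge one congruence at a time:
  Start: x ≡ 2 (mod 8).
  Combine with x ≡ 8 (mod 11); new modulus lcm = 88.
    Write x = 2 + 8·t and substitute into x ≡ 8 (mod 11): 8·t ≡ 8 − 2 = 6 (mod 11).
    The inverse of 8 mod 11 is 7 (since 8·7 = 56 = 5·11 + 1), so t ≡ 7·6 = 42 ≡ 9 (mod 11).
    Then x = 2 + 8·9 = 74, valid modulo lcm(8, 11) = 88: x ≡ 74 (mod 88).
  Combine with x ≡ 14 (mod 19); new modulus lcm = 1672.
    Write x = 74 + 88·t and substitute into x ≡ 14 (mod 19): 88·t ≡ 14 − 74 = -60 (mod 19).
    Reduce coefficients mod 19: 12·t ≡ 16 (mod 19).
    The inverse of 12 mod 19 is 8 (since 12·8 = 96 = 5·19 + 1), so t ≡ 8·16 = 128 ≡ 14 (mod 19).
    Then x = 74 + 88·14 = 1306, valid modulo lcm(88, 19) = 1672: x ≡ 1306 (mod 1672).
  Combine with x ≡ 4 (mod 13); new modulus lcm = 21736.
    Write x = 1306 + 1672·t and substitute into x ≡ 4 (mod 13): 1672·t ≡ 4 − 1306 = -1302 (mod 13).
    Reduce coefficients mod 13: 8·t ≡ 11 (mod 13).
    The inverse of 8 mod 13 is 5 (since 8·5 = 40 = 3·13 + 1), so t ≡ 5·11 = 55 ≡ 3 (mod 13).
    Then x = 1306 + 1672·3 = 6322, valid modulo lcm(1672, 13) = 21736: x ≡ 6322 (mod 21736).
  Combine with x ≡ 0 (mod 7); new modulus lcm = 152152.
    Write x = 6322 + 21736·t and substitute into x ≡ 0 (mod 7): 21736·t ≡ 0 − 6322 = -6322 (mod 7).
    Reduce coefficients mod 7: 1·t ≡ 6 (mod 7).
    So t ≡ 6 (mod 7).
    Then x = 6322 + 21736·6 = 136738, valid modulo lcm(21736, 7) = 152152: x ≡ 136738 (mod 152152).
Verify against each original: 136738 mod 8 = 2, 136738 mod 11 = 8, 136738 mod 19 = 14, 136738 mod 13 = 4, 136738 mod 7 = 0.

x ≡ 136738 (mod 152152).


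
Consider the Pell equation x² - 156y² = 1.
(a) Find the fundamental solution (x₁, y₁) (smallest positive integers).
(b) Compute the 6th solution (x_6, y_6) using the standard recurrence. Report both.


Step 1: Find the fundamental solution (x₁, y₁) of x² - 156y² = 1.
  Expand √156 as a continued fraction. a₀ = ⌊√156⌋ = 12; iterate m_{k+1} = d_k·a_k − m_k, d_{k+1} = (156 − m_{k+1}²)/d_k, a_{k+1} = ⌊(a₀ + m_{k+1})/d_{k+1}⌋ (starting m₀ = 0, d₀ = 1), with convergents p_k = a_k·p_{k-1} + p_{k-2}, q_k = a_k·q_{k-1} + q_{k-2} (p₋₁ = 1, q₋₁ = 0):
  k = 0: a₀ = 12; p₀/q₀ = 12/1; p₀² − 156·q₀² = 144 − 156 = -12.
  k = 1: m = 12, d = 12, a = ⌊(12 + 12)/12⌋ = 2; p/q = (2·12 + 1)/(2·1 + 0) = 25/2; p² − 156·q² = 625 − 624 = 1.
  The first convergent with p² − 156·q² = 1 gives the fundamental solution (x₁, y₁) = (25, 2).
Step 2: Apply the recurrence (x_{n+1}, y_{n+1}) = (x₁x_n + 156y₁y_n, x₁y_n + y₁x_n) repeatedly.
  From (x_1, y_1) = (25, 2): x_2 = 25·25 + 156·2·2 = 1249; y_2 = 25·2 + 2·25 = 100.
  From (x_2, y_2) = (1249, 100): x_3 = 25·1249 + 156·2·100 = 62425; y_3 = 25·100 + 2·1249 = 4998.
  From (x_3, y_3) = (62425, 4998): x_4 = 25·62425 + 156·2·4998 = 3120001; y_4 = 25·4998 + 2·62425 = 249800.
  From (x_4, y_4) = (3120001, 249800): x_5 = 25·3120001 + 156·2·249800 = 155937625; y_5 = 25·249800 + 2·3120001 = 12485002.
  From (x_5, y_5) = (155937625, 12485002): x_6 = 25·155937625 + 156·2·12485002 = 7793761249; y_6 = 25·12485002 + 2·155937625 = 624000300.
Step 3: Verify x_6² - 156·y_6² = 60742714406414040001 - 60742714406414040000 = 1 (should be 1). ✓

(x_1, y_1) = (25, 2); (x_6, y_6) = (7793761249, 624000300).


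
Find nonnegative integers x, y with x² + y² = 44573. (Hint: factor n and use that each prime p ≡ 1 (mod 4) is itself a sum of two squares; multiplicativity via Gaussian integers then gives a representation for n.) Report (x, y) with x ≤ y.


Step 1: Factor n = 44573 = 29^2 · 53.
Step 2: Check the mod-4 condition on each prime factor: 29 ≡ 1 (mod 4), exponent 2; 53 ≡ 1 (mod 4), exponent 1.
All primes ≡ 3 (mod 4) appear to even exponent (or don't appear), so by the two-squares theorem n IS expressible as a sum of two squares.
Step 3: Build a representation. Here n = 29 · 29 · 53 is a product of primes ≡ 1 (mod 4). Each prime p ≡ 1 (mod 4) is itself a sum of two squares; find a² by testing p − a² for a perfect square:
  29: 29 − 1² = 28, 29 − 2² = 25 = 5² ⇒ 29 = 2² + 5².
  53: 53 − 1² = 52, 53 − 2² = 49 = 7² ⇒ 53 = 2² + 7².
  Combine using the Brahmagupta–Fibonacci identity (a² + b²)(c² + d²) = (ac − bd)² + (ad + bc)² = (ac + bd)² + (ad − bc)²:
  29 · 29 = 841: from (2² + 5²)(2² + 5²), take (2·2 − 5·5, 2·5 + 5·2) = (4 − 25, 10 + 10) = (-21, 20); dropping signs (only squares matter) gives (21, 20); check 21² + 20² = 441 + 400 = 841 ✓.
  841 · 53 = 44573: from (21² + 20²)(2² + 7²), take (21·2 − 20·7, 21·7 + 20·2) = (42 − 140, 147 + 40) = (-98, 187); dropping signs (only squares matter) gives (98, 187); check 98² + 187² = 9604 + 34969 = 44573 ✓.
Step 4: Order so x ≤ y and verify: 98² + 187² = 9604 + 34969 = 44573 = n. ✓

n = 44573 = 98² + 187² (one valid representation with x ≤ y).


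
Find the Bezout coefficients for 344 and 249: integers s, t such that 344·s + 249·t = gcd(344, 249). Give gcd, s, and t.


Euclidean algorithm on (344, 249) — divide until remainder is 0:
  344 = 1 · 249 + 95
  249 = 2 · 95 + 59
  95 = 1 · 59 + 36
  59 = 1 · 36 + 23
  36 = 1 · 23 + 13
  23 = 1 · 13 + 10
  13 = 1 · 10 + 3
  10 = 3 · 3 + 1
  3 = 3 · 1 + 0
gcd(344, 249) = 1.
Track Bezout coefficients alongside the remainders: start with r₀ = 344 = a·1 + b·0 (s = 1, t = 0) and r₁ = 249 = a·0 + b·1 (s = 0, t = 1); each new remainder r_{k+1} = r_{k-1} − q_k·r_k inherits s_{k+1} = s_{k-1} − q_k·s_k, t_{k+1} = t_{k-1} − q_k·t_k, so r_k = a·s_k + b·t_k at every step:
  q = 1: r = 95, s = 1 − 1·0 = 1, t = 0 − 1·1 = -1  (check: 344·1 + 249·(-1) = 95)
  q = 2: r = 59, s = 0 − 2·1 = -2, t = 1 − 2·(-1) = 3  (check: 344·(-2) + 249·3 = 59)
  q = 1: r = 36, s = 1 − 1·(-2) = 3, t = -1 − 1·3 = -4  (check: 344·3 + 249·(-4) = 36)
  q = 1: r = 23, s = -2 − 1·3 = -5, t = 3 − 1·(-4) = 7  (check: 344·(-5) + 249·7 = 23)
  q = 1: r = 13, s = 3 − 1·(-5) = 8, t = -4 − 1·7 = -11  (check: 344·8 + 249·(-11) = 13)
  q = 1: r = 10, s = -5 − 1·8 = -13, t = 7 − 1·(-11) = 18  (check: 344·(-13) + 249·18 = 10)
  q = 1: r = 3, s = 8 − 1·(-13) = 21, t = -11 − 1·18 = -29  (check: 344·21 + 249·(-29) = 3)
  q = 3: r = 1, s = -13 − 3·21 = -76, t = 18 − 3·(-29) = 105  (check: 344·(-76) + 249·105 = 1)
The row with r = 1 (the gcd) gives the Bezout coefficients s = -76, t = 105.
Result: 344 · (-76) + 249 · (105) = 1.

gcd(344, 249) = 1; s = -76, t = 105 (check: 344·(-76) + 249·105 = 1).


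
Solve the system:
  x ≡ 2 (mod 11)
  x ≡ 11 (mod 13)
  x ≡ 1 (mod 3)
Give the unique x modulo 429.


Moduli 11, 13, 3 are pairwise coprime; by CRT there is a unique solution modulo M = 11 · 13 · 3 = 429.
Solve pairwise, accumulating the modulus:
  Start with x ≡ 2 (mod 11).
  Combine with x ≡ 11 (mod 13): since gcd(11, 13) = 1, we get a unique residue mod 143.
    Write x = 2 + 11·t and substitute into x ≡ 11 (mod 13): 11·t ≡ 11 − 2 = 9 (mod 13).
    The inverse of 11 mod 13 is 6 (since 11·6 = 66 = 5·13 + 1), so t ≡ 6·9 = 54 ≡ 2 (mod 13).
    Then x = 2 + 11·2 = 24, valid modulo lcm(11, 13) = 143: x ≡ 24 (mod 143).
  Combine with x ≡ 1 (mod 3): since gcd(143, 3) = 1, we get a unique residue mod 429.
    Write x = 24 + 143·t and substitute into x ≡ 1 (mod 3): 143·t ≡ 1 − 24 = -23 (mod 3).
    Reduce coefficients mod 3: 2·t ≡ 1 (mod 3).
    The inverse of 2 mod 3 is 2 (since 2·2 = 4 = 1·3 + 1), so t ≡ 2·1 = 2 ≡ 2 (mod 3).
    Then x = 24 + 143·2 = 310, valid modulo lcm(143, 3) = 429: x ≡ 310 (mod 429).
Verify: 310 mod 11 = 2 ✓, 310 mod 13 = 11 ✓, 310 mod 3 = 1 ✓.

x ≡ 310 (mod 429).


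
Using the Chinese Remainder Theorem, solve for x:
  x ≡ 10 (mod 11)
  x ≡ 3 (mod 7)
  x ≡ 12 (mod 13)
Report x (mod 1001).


Moduli 11, 7, 13 are pairwise coprime; by CRT there is a unique solution modulo M = 11 · 7 · 13 = 1001.
Solve pairwise, accumulating the modulus:
  Start with x ≡ 10 (mod 11).
  Combine with x ≡ 3 (mod 7): since gcd(11, 7) = 1, we get a unique residue mod 77.
    Write x = 10 + 11·t and substitute into x ≡ 3 (mod 7): 11·t ≡ 3 − 10 = -7 (mod 7).
    Reduce coefficients mod 7: 4·t ≡ 0 (mod 7).
    The inverse of 4 mod 7 is 2 (since 4·2 = 8 = 1·7 + 1), so t ≡ 2·0 = 0 ≡ 0 (mod 7).
    Then x = 10 + 11·0 = 10, valid modulo lcm(11, 7) = 77: x ≡ 10 (mod 77).
  Combine with x ≡ 12 (mod 13): since gcd(77, 13) = 1, we get a unique residue mod 1001.
    Write x = 10 + 77·t and substitute into x ≡ 12 (mod 13): 77·t ≡ 12 − 10 = 2 (mod 13).
    Reduce coefficients mod 13: 12·t ≡ 2 (mod 13).
    The inverse of 12 mod 13 is 12 (since 12·12 = 144 = 11·13 + 1), so t ≡ 12·2 = 24 ≡ 11 (mod 13).
    Then x = 10 + 77·11 = 857, valid modulo lcm(77, 13) = 1001: x ≡ 857 (mod 1001).
Verify: 857 mod 11 = 10 ✓, 857 mod 7 = 3 ✓, 857 mod 13 = 12 ✓.

x ≡ 857 (mod 1001).


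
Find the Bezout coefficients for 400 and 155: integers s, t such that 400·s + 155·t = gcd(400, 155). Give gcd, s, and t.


Euclidean algorithm on (400, 155) — divide until remainder is 0:
  400 = 2 · 155 + 90
  155 = 1 · 90 + 65
  90 = 1 · 65 + 25
  65 = 2 · 25 + 15
  25 = 1 · 15 + 10
  15 = 1 · 10 + 5
  10 = 2 · 5 + 0
gcd(400, 155) = 5.
Track Bezout coefficients alongside the remainders: start with r₀ = 400 = a·1 + b·0 (s = 1, t = 0) and r₁ = 155 = a·0 + b·1 (s = 0, t = 1); each new remainder r_{k+1} = r_{k-1} − q_k·r_k inherits s_{k+1} = s_{k-1} − q_k·s_k, t_{k+1} = t_{k-1} − q_k·t_k, so r_k = a·s_k + b·t_k at every step:
  q = 2: r = 90, s = 1 − 2·0 = 1, t = 0 − 2·1 = -2  (check: 400·1 + 155·(-2) = 90)
  q = 1: r = 65, s = 0 − 1·1 = -1, t = 1 − 1·(-2) = 3  (check: 400·(-1) + 155·3 = 65)
  q = 1: r = 25, s = 1 − 1·(-1) = 2, t = -2 − 1·3 = -5  (check: 400·2 + 155·(-5) = 25)
  q = 2: r = 15, s = -1 − 2·2 = -5, t = 3 − 2·(-5) = 13  (check: 400·(-5) + 155·13 = 15)
  q = 1: r = 10, s = 2 − 1·(-5) = 7, t = -5 − 1·13 = -18  (check: 400·7 + 155·(-18) = 10)
  q = 1: r = 5, s = -5 − 1·7 = -12, t = 13 − 1·(-18) = 31  (check: 400·(-12) + 155·31 = 5)
The row with r = 5 (the gcd) gives the Bezout coefficients s = -12, t = 31.
Result: 400 · (-12) + 155 · (31) = 5.

gcd(400, 155) = 5; s = -12, t = 31 (check: 400·(-12) + 155·31 = 5).
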